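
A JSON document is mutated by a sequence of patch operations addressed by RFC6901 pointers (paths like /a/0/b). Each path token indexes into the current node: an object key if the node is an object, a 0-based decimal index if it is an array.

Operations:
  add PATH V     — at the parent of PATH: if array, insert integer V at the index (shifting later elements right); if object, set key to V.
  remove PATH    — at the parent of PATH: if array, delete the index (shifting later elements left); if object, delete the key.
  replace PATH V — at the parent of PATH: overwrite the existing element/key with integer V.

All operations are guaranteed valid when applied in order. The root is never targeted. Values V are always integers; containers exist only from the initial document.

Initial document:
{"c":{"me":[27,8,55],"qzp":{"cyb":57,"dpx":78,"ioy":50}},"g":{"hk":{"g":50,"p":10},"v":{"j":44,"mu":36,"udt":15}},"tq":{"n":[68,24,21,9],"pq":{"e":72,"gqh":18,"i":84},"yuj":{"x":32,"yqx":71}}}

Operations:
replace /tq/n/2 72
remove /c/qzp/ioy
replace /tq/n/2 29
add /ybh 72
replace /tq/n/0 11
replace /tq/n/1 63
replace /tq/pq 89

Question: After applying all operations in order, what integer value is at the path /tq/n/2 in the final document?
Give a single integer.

After op 1 (replace /tq/n/2 72): {"c":{"me":[27,8,55],"qzp":{"cyb":57,"dpx":78,"ioy":50}},"g":{"hk":{"g":50,"p":10},"v":{"j":44,"mu":36,"udt":15}},"tq":{"n":[68,24,72,9],"pq":{"e":72,"gqh":18,"i":84},"yuj":{"x":32,"yqx":71}}}
After op 2 (remove /c/qzp/ioy): {"c":{"me":[27,8,55],"qzp":{"cyb":57,"dpx":78}},"g":{"hk":{"g":50,"p":10},"v":{"j":44,"mu":36,"udt":15}},"tq":{"n":[68,24,72,9],"pq":{"e":72,"gqh":18,"i":84},"yuj":{"x":32,"yqx":71}}}
After op 3 (replace /tq/n/2 29): {"c":{"me":[27,8,55],"qzp":{"cyb":57,"dpx":78}},"g":{"hk":{"g":50,"p":10},"v":{"j":44,"mu":36,"udt":15}},"tq":{"n":[68,24,29,9],"pq":{"e":72,"gqh":18,"i":84},"yuj":{"x":32,"yqx":71}}}
After op 4 (add /ybh 72): {"c":{"me":[27,8,55],"qzp":{"cyb":57,"dpx":78}},"g":{"hk":{"g":50,"p":10},"v":{"j":44,"mu":36,"udt":15}},"tq":{"n":[68,24,29,9],"pq":{"e":72,"gqh":18,"i":84},"yuj":{"x":32,"yqx":71}},"ybh":72}
After op 5 (replace /tq/n/0 11): {"c":{"me":[27,8,55],"qzp":{"cyb":57,"dpx":78}},"g":{"hk":{"g":50,"p":10},"v":{"j":44,"mu":36,"udt":15}},"tq":{"n":[11,24,29,9],"pq":{"e":72,"gqh":18,"i":84},"yuj":{"x":32,"yqx":71}},"ybh":72}
After op 6 (replace /tq/n/1 63): {"c":{"me":[27,8,55],"qzp":{"cyb":57,"dpx":78}},"g":{"hk":{"g":50,"p":10},"v":{"j":44,"mu":36,"udt":15}},"tq":{"n":[11,63,29,9],"pq":{"e":72,"gqh":18,"i":84},"yuj":{"x":32,"yqx":71}},"ybh":72}
After op 7 (replace /tq/pq 89): {"c":{"me":[27,8,55],"qzp":{"cyb":57,"dpx":78}},"g":{"hk":{"g":50,"p":10},"v":{"j":44,"mu":36,"udt":15}},"tq":{"n":[11,63,29,9],"pq":89,"yuj":{"x":32,"yqx":71}},"ybh":72}
Value at /tq/n/2: 29

Answer: 29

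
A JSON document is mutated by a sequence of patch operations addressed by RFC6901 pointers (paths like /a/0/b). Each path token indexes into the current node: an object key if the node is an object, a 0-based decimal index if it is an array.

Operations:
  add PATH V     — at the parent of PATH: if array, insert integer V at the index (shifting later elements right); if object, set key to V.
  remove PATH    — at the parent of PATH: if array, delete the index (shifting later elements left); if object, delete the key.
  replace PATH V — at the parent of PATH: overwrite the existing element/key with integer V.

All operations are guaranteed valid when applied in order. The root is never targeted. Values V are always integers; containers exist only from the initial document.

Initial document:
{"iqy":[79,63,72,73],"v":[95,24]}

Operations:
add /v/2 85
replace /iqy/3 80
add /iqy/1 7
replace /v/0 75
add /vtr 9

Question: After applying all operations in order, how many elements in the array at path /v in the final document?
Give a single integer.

Answer: 3

Derivation:
After op 1 (add /v/2 85): {"iqy":[79,63,72,73],"v":[95,24,85]}
After op 2 (replace /iqy/3 80): {"iqy":[79,63,72,80],"v":[95,24,85]}
After op 3 (add /iqy/1 7): {"iqy":[79,7,63,72,80],"v":[95,24,85]}
After op 4 (replace /v/0 75): {"iqy":[79,7,63,72,80],"v":[75,24,85]}
After op 5 (add /vtr 9): {"iqy":[79,7,63,72,80],"v":[75,24,85],"vtr":9}
Size at path /v: 3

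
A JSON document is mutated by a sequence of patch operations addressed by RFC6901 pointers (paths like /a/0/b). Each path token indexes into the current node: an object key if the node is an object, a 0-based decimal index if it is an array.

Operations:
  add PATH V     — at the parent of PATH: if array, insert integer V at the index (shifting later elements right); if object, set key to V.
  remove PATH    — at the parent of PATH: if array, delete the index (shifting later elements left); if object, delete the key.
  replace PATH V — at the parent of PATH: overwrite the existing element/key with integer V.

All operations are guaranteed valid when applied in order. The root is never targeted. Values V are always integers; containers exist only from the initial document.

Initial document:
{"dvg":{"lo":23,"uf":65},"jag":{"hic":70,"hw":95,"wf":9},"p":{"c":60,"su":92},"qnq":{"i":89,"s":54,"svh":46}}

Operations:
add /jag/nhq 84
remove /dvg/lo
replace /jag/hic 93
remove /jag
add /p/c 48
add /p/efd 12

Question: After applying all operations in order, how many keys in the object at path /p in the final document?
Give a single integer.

Answer: 3

Derivation:
After op 1 (add /jag/nhq 84): {"dvg":{"lo":23,"uf":65},"jag":{"hic":70,"hw":95,"nhq":84,"wf":9},"p":{"c":60,"su":92},"qnq":{"i":89,"s":54,"svh":46}}
After op 2 (remove /dvg/lo): {"dvg":{"uf":65},"jag":{"hic":70,"hw":95,"nhq":84,"wf":9},"p":{"c":60,"su":92},"qnq":{"i":89,"s":54,"svh":46}}
After op 3 (replace /jag/hic 93): {"dvg":{"uf":65},"jag":{"hic":93,"hw":95,"nhq":84,"wf":9},"p":{"c":60,"su":92},"qnq":{"i":89,"s":54,"svh":46}}
After op 4 (remove /jag): {"dvg":{"uf":65},"p":{"c":60,"su":92},"qnq":{"i":89,"s":54,"svh":46}}
After op 5 (add /p/c 48): {"dvg":{"uf":65},"p":{"c":48,"su":92},"qnq":{"i":89,"s":54,"svh":46}}
After op 6 (add /p/efd 12): {"dvg":{"uf":65},"p":{"c":48,"efd":12,"su":92},"qnq":{"i":89,"s":54,"svh":46}}
Size at path /p: 3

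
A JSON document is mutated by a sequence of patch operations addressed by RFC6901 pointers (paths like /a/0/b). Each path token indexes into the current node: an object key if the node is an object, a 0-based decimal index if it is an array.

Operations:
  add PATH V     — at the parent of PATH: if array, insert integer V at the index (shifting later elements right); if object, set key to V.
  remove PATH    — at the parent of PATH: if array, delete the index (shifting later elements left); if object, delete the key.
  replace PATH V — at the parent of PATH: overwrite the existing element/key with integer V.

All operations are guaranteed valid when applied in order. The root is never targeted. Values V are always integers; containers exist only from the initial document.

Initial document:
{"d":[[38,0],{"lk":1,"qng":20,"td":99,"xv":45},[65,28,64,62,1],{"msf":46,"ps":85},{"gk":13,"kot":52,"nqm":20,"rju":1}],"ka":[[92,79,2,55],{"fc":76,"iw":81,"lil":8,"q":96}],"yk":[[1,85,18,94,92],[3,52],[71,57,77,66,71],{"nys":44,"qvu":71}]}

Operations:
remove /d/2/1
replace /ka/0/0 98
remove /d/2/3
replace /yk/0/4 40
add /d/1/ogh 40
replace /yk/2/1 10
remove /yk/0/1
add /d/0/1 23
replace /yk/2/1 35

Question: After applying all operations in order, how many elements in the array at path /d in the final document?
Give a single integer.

Answer: 5

Derivation:
After op 1 (remove /d/2/1): {"d":[[38,0],{"lk":1,"qng":20,"td":99,"xv":45},[65,64,62,1],{"msf":46,"ps":85},{"gk":13,"kot":52,"nqm":20,"rju":1}],"ka":[[92,79,2,55],{"fc":76,"iw":81,"lil":8,"q":96}],"yk":[[1,85,18,94,92],[3,52],[71,57,77,66,71],{"nys":44,"qvu":71}]}
After op 2 (replace /ka/0/0 98): {"d":[[38,0],{"lk":1,"qng":20,"td":99,"xv":45},[65,64,62,1],{"msf":46,"ps":85},{"gk":13,"kot":52,"nqm":20,"rju":1}],"ka":[[98,79,2,55],{"fc":76,"iw":81,"lil":8,"q":96}],"yk":[[1,85,18,94,92],[3,52],[71,57,77,66,71],{"nys":44,"qvu":71}]}
After op 3 (remove /d/2/3): {"d":[[38,0],{"lk":1,"qng":20,"td":99,"xv":45},[65,64,62],{"msf":46,"ps":85},{"gk":13,"kot":52,"nqm":20,"rju":1}],"ka":[[98,79,2,55],{"fc":76,"iw":81,"lil":8,"q":96}],"yk":[[1,85,18,94,92],[3,52],[71,57,77,66,71],{"nys":44,"qvu":71}]}
After op 4 (replace /yk/0/4 40): {"d":[[38,0],{"lk":1,"qng":20,"td":99,"xv":45},[65,64,62],{"msf":46,"ps":85},{"gk":13,"kot":52,"nqm":20,"rju":1}],"ka":[[98,79,2,55],{"fc":76,"iw":81,"lil":8,"q":96}],"yk":[[1,85,18,94,40],[3,52],[71,57,77,66,71],{"nys":44,"qvu":71}]}
After op 5 (add /d/1/ogh 40): {"d":[[38,0],{"lk":1,"ogh":40,"qng":20,"td":99,"xv":45},[65,64,62],{"msf":46,"ps":85},{"gk":13,"kot":52,"nqm":20,"rju":1}],"ka":[[98,79,2,55],{"fc":76,"iw":81,"lil":8,"q":96}],"yk":[[1,85,18,94,40],[3,52],[71,57,77,66,71],{"nys":44,"qvu":71}]}
After op 6 (replace /yk/2/1 10): {"d":[[38,0],{"lk":1,"ogh":40,"qng":20,"td":99,"xv":45},[65,64,62],{"msf":46,"ps":85},{"gk":13,"kot":52,"nqm":20,"rju":1}],"ka":[[98,79,2,55],{"fc":76,"iw":81,"lil":8,"q":96}],"yk":[[1,85,18,94,40],[3,52],[71,10,77,66,71],{"nys":44,"qvu":71}]}
After op 7 (remove /yk/0/1): {"d":[[38,0],{"lk":1,"ogh":40,"qng":20,"td":99,"xv":45},[65,64,62],{"msf":46,"ps":85},{"gk":13,"kot":52,"nqm":20,"rju":1}],"ka":[[98,79,2,55],{"fc":76,"iw":81,"lil":8,"q":96}],"yk":[[1,18,94,40],[3,52],[71,10,77,66,71],{"nys":44,"qvu":71}]}
After op 8 (add /d/0/1 23): {"d":[[38,23,0],{"lk":1,"ogh":40,"qng":20,"td":99,"xv":45},[65,64,62],{"msf":46,"ps":85},{"gk":13,"kot":52,"nqm":20,"rju":1}],"ka":[[98,79,2,55],{"fc":76,"iw":81,"lil":8,"q":96}],"yk":[[1,18,94,40],[3,52],[71,10,77,66,71],{"nys":44,"qvu":71}]}
After op 9 (replace /yk/2/1 35): {"d":[[38,23,0],{"lk":1,"ogh":40,"qng":20,"td":99,"xv":45},[65,64,62],{"msf":46,"ps":85},{"gk":13,"kot":52,"nqm":20,"rju":1}],"ka":[[98,79,2,55],{"fc":76,"iw":81,"lil":8,"q":96}],"yk":[[1,18,94,40],[3,52],[71,35,77,66,71],{"nys":44,"qvu":71}]}
Size at path /d: 5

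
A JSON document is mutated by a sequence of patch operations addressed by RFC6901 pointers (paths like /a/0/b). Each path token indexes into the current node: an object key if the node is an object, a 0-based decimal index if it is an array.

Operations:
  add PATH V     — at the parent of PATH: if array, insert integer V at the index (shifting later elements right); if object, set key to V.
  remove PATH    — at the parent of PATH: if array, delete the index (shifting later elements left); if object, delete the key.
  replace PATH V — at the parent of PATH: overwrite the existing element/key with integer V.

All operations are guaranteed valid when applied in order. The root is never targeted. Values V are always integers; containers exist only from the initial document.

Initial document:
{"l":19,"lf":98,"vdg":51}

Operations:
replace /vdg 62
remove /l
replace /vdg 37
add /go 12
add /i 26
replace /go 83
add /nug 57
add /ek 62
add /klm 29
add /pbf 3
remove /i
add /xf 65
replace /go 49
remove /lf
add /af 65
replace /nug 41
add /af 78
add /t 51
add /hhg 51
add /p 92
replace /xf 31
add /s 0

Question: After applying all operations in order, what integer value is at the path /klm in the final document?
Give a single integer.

After op 1 (replace /vdg 62): {"l":19,"lf":98,"vdg":62}
After op 2 (remove /l): {"lf":98,"vdg":62}
After op 3 (replace /vdg 37): {"lf":98,"vdg":37}
After op 4 (add /go 12): {"go":12,"lf":98,"vdg":37}
After op 5 (add /i 26): {"go":12,"i":26,"lf":98,"vdg":37}
After op 6 (replace /go 83): {"go":83,"i":26,"lf":98,"vdg":37}
After op 7 (add /nug 57): {"go":83,"i":26,"lf":98,"nug":57,"vdg":37}
After op 8 (add /ek 62): {"ek":62,"go":83,"i":26,"lf":98,"nug":57,"vdg":37}
After op 9 (add /klm 29): {"ek":62,"go":83,"i":26,"klm":29,"lf":98,"nug":57,"vdg":37}
After op 10 (add /pbf 3): {"ek":62,"go":83,"i":26,"klm":29,"lf":98,"nug":57,"pbf":3,"vdg":37}
After op 11 (remove /i): {"ek":62,"go":83,"klm":29,"lf":98,"nug":57,"pbf":3,"vdg":37}
After op 12 (add /xf 65): {"ek":62,"go":83,"klm":29,"lf":98,"nug":57,"pbf":3,"vdg":37,"xf":65}
After op 13 (replace /go 49): {"ek":62,"go":49,"klm":29,"lf":98,"nug":57,"pbf":3,"vdg":37,"xf":65}
After op 14 (remove /lf): {"ek":62,"go":49,"klm":29,"nug":57,"pbf":3,"vdg":37,"xf":65}
After op 15 (add /af 65): {"af":65,"ek":62,"go":49,"klm":29,"nug":57,"pbf":3,"vdg":37,"xf":65}
After op 16 (replace /nug 41): {"af":65,"ek":62,"go":49,"klm":29,"nug":41,"pbf":3,"vdg":37,"xf":65}
After op 17 (add /af 78): {"af":78,"ek":62,"go":49,"klm":29,"nug":41,"pbf":3,"vdg":37,"xf":65}
After op 18 (add /t 51): {"af":78,"ek":62,"go":49,"klm":29,"nug":41,"pbf":3,"t":51,"vdg":37,"xf":65}
After op 19 (add /hhg 51): {"af":78,"ek":62,"go":49,"hhg":51,"klm":29,"nug":41,"pbf":3,"t":51,"vdg":37,"xf":65}
After op 20 (add /p 92): {"af":78,"ek":62,"go":49,"hhg":51,"klm":29,"nug":41,"p":92,"pbf":3,"t":51,"vdg":37,"xf":65}
After op 21 (replace /xf 31): {"af":78,"ek":62,"go":49,"hhg":51,"klm":29,"nug":41,"p":92,"pbf":3,"t":51,"vdg":37,"xf":31}
After op 22 (add /s 0): {"af":78,"ek":62,"go":49,"hhg":51,"klm":29,"nug":41,"p":92,"pbf":3,"s":0,"t":51,"vdg":37,"xf":31}
Value at /klm: 29

Answer: 29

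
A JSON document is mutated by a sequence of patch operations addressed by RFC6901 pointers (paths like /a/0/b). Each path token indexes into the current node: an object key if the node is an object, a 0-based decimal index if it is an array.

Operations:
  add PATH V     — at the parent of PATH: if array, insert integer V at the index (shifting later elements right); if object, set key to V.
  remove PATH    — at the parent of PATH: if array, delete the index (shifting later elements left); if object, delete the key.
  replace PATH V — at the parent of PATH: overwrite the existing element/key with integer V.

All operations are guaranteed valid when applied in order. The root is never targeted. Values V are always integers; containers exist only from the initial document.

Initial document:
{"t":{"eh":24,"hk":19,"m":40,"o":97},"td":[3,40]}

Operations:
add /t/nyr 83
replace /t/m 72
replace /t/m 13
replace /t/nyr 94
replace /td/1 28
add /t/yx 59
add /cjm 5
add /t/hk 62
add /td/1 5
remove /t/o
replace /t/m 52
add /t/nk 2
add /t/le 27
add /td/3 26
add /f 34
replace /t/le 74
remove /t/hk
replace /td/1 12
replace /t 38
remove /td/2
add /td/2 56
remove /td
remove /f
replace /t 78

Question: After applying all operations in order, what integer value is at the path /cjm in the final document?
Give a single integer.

Answer: 5

Derivation:
After op 1 (add /t/nyr 83): {"t":{"eh":24,"hk":19,"m":40,"nyr":83,"o":97},"td":[3,40]}
After op 2 (replace /t/m 72): {"t":{"eh":24,"hk":19,"m":72,"nyr":83,"o":97},"td":[3,40]}
After op 3 (replace /t/m 13): {"t":{"eh":24,"hk":19,"m":13,"nyr":83,"o":97},"td":[3,40]}
After op 4 (replace /t/nyr 94): {"t":{"eh":24,"hk":19,"m":13,"nyr":94,"o":97},"td":[3,40]}
After op 5 (replace /td/1 28): {"t":{"eh":24,"hk":19,"m":13,"nyr":94,"o":97},"td":[3,28]}
After op 6 (add /t/yx 59): {"t":{"eh":24,"hk":19,"m":13,"nyr":94,"o":97,"yx":59},"td":[3,28]}
After op 7 (add /cjm 5): {"cjm":5,"t":{"eh":24,"hk":19,"m":13,"nyr":94,"o":97,"yx":59},"td":[3,28]}
After op 8 (add /t/hk 62): {"cjm":5,"t":{"eh":24,"hk":62,"m":13,"nyr":94,"o":97,"yx":59},"td":[3,28]}
After op 9 (add /td/1 5): {"cjm":5,"t":{"eh":24,"hk":62,"m":13,"nyr":94,"o":97,"yx":59},"td":[3,5,28]}
After op 10 (remove /t/o): {"cjm":5,"t":{"eh":24,"hk":62,"m":13,"nyr":94,"yx":59},"td":[3,5,28]}
After op 11 (replace /t/m 52): {"cjm":5,"t":{"eh":24,"hk":62,"m":52,"nyr":94,"yx":59},"td":[3,5,28]}
After op 12 (add /t/nk 2): {"cjm":5,"t":{"eh":24,"hk":62,"m":52,"nk":2,"nyr":94,"yx":59},"td":[3,5,28]}
After op 13 (add /t/le 27): {"cjm":5,"t":{"eh":24,"hk":62,"le":27,"m":52,"nk":2,"nyr":94,"yx":59},"td":[3,5,28]}
After op 14 (add /td/3 26): {"cjm":5,"t":{"eh":24,"hk":62,"le":27,"m":52,"nk":2,"nyr":94,"yx":59},"td":[3,5,28,26]}
After op 15 (add /f 34): {"cjm":5,"f":34,"t":{"eh":24,"hk":62,"le":27,"m":52,"nk":2,"nyr":94,"yx":59},"td":[3,5,28,26]}
After op 16 (replace /t/le 74): {"cjm":5,"f":34,"t":{"eh":24,"hk":62,"le":74,"m":52,"nk":2,"nyr":94,"yx":59},"td":[3,5,28,26]}
After op 17 (remove /t/hk): {"cjm":5,"f":34,"t":{"eh":24,"le":74,"m":52,"nk":2,"nyr":94,"yx":59},"td":[3,5,28,26]}
After op 18 (replace /td/1 12): {"cjm":5,"f":34,"t":{"eh":24,"le":74,"m":52,"nk":2,"nyr":94,"yx":59},"td":[3,12,28,26]}
After op 19 (replace /t 38): {"cjm":5,"f":34,"t":38,"td":[3,12,28,26]}
After op 20 (remove /td/2): {"cjm":5,"f":34,"t":38,"td":[3,12,26]}
After op 21 (add /td/2 56): {"cjm":5,"f":34,"t":38,"td":[3,12,56,26]}
After op 22 (remove /td): {"cjm":5,"f":34,"t":38}
After op 23 (remove /f): {"cjm":5,"t":38}
After op 24 (replace /t 78): {"cjm":5,"t":78}
Value at /cjm: 5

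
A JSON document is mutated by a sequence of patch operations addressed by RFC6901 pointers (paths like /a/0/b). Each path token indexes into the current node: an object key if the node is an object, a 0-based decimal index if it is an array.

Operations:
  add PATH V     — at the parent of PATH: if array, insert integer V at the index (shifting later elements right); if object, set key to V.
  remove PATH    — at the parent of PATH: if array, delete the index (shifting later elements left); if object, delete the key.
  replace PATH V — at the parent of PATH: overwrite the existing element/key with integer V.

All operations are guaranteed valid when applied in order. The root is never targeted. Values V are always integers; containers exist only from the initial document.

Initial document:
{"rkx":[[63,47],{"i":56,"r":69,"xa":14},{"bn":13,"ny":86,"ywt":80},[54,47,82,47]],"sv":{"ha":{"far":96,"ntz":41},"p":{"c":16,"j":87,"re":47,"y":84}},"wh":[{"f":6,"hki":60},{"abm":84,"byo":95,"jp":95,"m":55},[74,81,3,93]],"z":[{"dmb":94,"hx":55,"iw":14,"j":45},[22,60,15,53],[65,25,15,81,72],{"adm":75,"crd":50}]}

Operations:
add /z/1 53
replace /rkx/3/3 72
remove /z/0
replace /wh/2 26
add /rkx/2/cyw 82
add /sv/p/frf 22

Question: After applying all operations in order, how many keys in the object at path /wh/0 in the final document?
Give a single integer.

Answer: 2

Derivation:
After op 1 (add /z/1 53): {"rkx":[[63,47],{"i":56,"r":69,"xa":14},{"bn":13,"ny":86,"ywt":80},[54,47,82,47]],"sv":{"ha":{"far":96,"ntz":41},"p":{"c":16,"j":87,"re":47,"y":84}},"wh":[{"f":6,"hki":60},{"abm":84,"byo":95,"jp":95,"m":55},[74,81,3,93]],"z":[{"dmb":94,"hx":55,"iw":14,"j":45},53,[22,60,15,53],[65,25,15,81,72],{"adm":75,"crd":50}]}
After op 2 (replace /rkx/3/3 72): {"rkx":[[63,47],{"i":56,"r":69,"xa":14},{"bn":13,"ny":86,"ywt":80},[54,47,82,72]],"sv":{"ha":{"far":96,"ntz":41},"p":{"c":16,"j":87,"re":47,"y":84}},"wh":[{"f":6,"hki":60},{"abm":84,"byo":95,"jp":95,"m":55},[74,81,3,93]],"z":[{"dmb":94,"hx":55,"iw":14,"j":45},53,[22,60,15,53],[65,25,15,81,72],{"adm":75,"crd":50}]}
After op 3 (remove /z/0): {"rkx":[[63,47],{"i":56,"r":69,"xa":14},{"bn":13,"ny":86,"ywt":80},[54,47,82,72]],"sv":{"ha":{"far":96,"ntz":41},"p":{"c":16,"j":87,"re":47,"y":84}},"wh":[{"f":6,"hki":60},{"abm":84,"byo":95,"jp":95,"m":55},[74,81,3,93]],"z":[53,[22,60,15,53],[65,25,15,81,72],{"adm":75,"crd":50}]}
After op 4 (replace /wh/2 26): {"rkx":[[63,47],{"i":56,"r":69,"xa":14},{"bn":13,"ny":86,"ywt":80},[54,47,82,72]],"sv":{"ha":{"far":96,"ntz":41},"p":{"c":16,"j":87,"re":47,"y":84}},"wh":[{"f":6,"hki":60},{"abm":84,"byo":95,"jp":95,"m":55},26],"z":[53,[22,60,15,53],[65,25,15,81,72],{"adm":75,"crd":50}]}
After op 5 (add /rkx/2/cyw 82): {"rkx":[[63,47],{"i":56,"r":69,"xa":14},{"bn":13,"cyw":82,"ny":86,"ywt":80},[54,47,82,72]],"sv":{"ha":{"far":96,"ntz":41},"p":{"c":16,"j":87,"re":47,"y":84}},"wh":[{"f":6,"hki":60},{"abm":84,"byo":95,"jp":95,"m":55},26],"z":[53,[22,60,15,53],[65,25,15,81,72],{"adm":75,"crd":50}]}
After op 6 (add /sv/p/frf 22): {"rkx":[[63,47],{"i":56,"r":69,"xa":14},{"bn":13,"cyw":82,"ny":86,"ywt":80},[54,47,82,72]],"sv":{"ha":{"far":96,"ntz":41},"p":{"c":16,"frf":22,"j":87,"re":47,"y":84}},"wh":[{"f":6,"hki":60},{"abm":84,"byo":95,"jp":95,"m":55},26],"z":[53,[22,60,15,53],[65,25,15,81,72],{"adm":75,"crd":50}]}
Size at path /wh/0: 2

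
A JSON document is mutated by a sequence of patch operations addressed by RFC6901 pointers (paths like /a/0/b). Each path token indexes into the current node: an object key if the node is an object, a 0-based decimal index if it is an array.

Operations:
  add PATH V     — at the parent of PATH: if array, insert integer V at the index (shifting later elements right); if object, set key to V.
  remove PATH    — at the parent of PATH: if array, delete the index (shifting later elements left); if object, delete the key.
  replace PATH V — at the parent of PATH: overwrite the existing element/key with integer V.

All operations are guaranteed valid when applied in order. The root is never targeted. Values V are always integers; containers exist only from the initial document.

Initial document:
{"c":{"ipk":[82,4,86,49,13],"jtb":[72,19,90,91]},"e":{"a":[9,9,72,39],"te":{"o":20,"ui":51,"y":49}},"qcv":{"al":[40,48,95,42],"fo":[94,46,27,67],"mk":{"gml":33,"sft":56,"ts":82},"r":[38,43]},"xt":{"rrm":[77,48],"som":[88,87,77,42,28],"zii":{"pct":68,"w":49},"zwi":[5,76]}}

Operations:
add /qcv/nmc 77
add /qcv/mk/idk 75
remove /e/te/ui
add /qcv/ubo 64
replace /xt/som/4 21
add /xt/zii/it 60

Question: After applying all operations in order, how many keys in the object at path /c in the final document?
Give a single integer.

After op 1 (add /qcv/nmc 77): {"c":{"ipk":[82,4,86,49,13],"jtb":[72,19,90,91]},"e":{"a":[9,9,72,39],"te":{"o":20,"ui":51,"y":49}},"qcv":{"al":[40,48,95,42],"fo":[94,46,27,67],"mk":{"gml":33,"sft":56,"ts":82},"nmc":77,"r":[38,43]},"xt":{"rrm":[77,48],"som":[88,87,77,42,28],"zii":{"pct":68,"w":49},"zwi":[5,76]}}
After op 2 (add /qcv/mk/idk 75): {"c":{"ipk":[82,4,86,49,13],"jtb":[72,19,90,91]},"e":{"a":[9,9,72,39],"te":{"o":20,"ui":51,"y":49}},"qcv":{"al":[40,48,95,42],"fo":[94,46,27,67],"mk":{"gml":33,"idk":75,"sft":56,"ts":82},"nmc":77,"r":[38,43]},"xt":{"rrm":[77,48],"som":[88,87,77,42,28],"zii":{"pct":68,"w":49},"zwi":[5,76]}}
After op 3 (remove /e/te/ui): {"c":{"ipk":[82,4,86,49,13],"jtb":[72,19,90,91]},"e":{"a":[9,9,72,39],"te":{"o":20,"y":49}},"qcv":{"al":[40,48,95,42],"fo":[94,46,27,67],"mk":{"gml":33,"idk":75,"sft":56,"ts":82},"nmc":77,"r":[38,43]},"xt":{"rrm":[77,48],"som":[88,87,77,42,28],"zii":{"pct":68,"w":49},"zwi":[5,76]}}
After op 4 (add /qcv/ubo 64): {"c":{"ipk":[82,4,86,49,13],"jtb":[72,19,90,91]},"e":{"a":[9,9,72,39],"te":{"o":20,"y":49}},"qcv":{"al":[40,48,95,42],"fo":[94,46,27,67],"mk":{"gml":33,"idk":75,"sft":56,"ts":82},"nmc":77,"r":[38,43],"ubo":64},"xt":{"rrm":[77,48],"som":[88,87,77,42,28],"zii":{"pct":68,"w":49},"zwi":[5,76]}}
After op 5 (replace /xt/som/4 21): {"c":{"ipk":[82,4,86,49,13],"jtb":[72,19,90,91]},"e":{"a":[9,9,72,39],"te":{"o":20,"y":49}},"qcv":{"al":[40,48,95,42],"fo":[94,46,27,67],"mk":{"gml":33,"idk":75,"sft":56,"ts":82},"nmc":77,"r":[38,43],"ubo":64},"xt":{"rrm":[77,48],"som":[88,87,77,42,21],"zii":{"pct":68,"w":49},"zwi":[5,76]}}
After op 6 (add /xt/zii/it 60): {"c":{"ipk":[82,4,86,49,13],"jtb":[72,19,90,91]},"e":{"a":[9,9,72,39],"te":{"o":20,"y":49}},"qcv":{"al":[40,48,95,42],"fo":[94,46,27,67],"mk":{"gml":33,"idk":75,"sft":56,"ts":82},"nmc":77,"r":[38,43],"ubo":64},"xt":{"rrm":[77,48],"som":[88,87,77,42,21],"zii":{"it":60,"pct":68,"w":49},"zwi":[5,76]}}
Size at path /c: 2

Answer: 2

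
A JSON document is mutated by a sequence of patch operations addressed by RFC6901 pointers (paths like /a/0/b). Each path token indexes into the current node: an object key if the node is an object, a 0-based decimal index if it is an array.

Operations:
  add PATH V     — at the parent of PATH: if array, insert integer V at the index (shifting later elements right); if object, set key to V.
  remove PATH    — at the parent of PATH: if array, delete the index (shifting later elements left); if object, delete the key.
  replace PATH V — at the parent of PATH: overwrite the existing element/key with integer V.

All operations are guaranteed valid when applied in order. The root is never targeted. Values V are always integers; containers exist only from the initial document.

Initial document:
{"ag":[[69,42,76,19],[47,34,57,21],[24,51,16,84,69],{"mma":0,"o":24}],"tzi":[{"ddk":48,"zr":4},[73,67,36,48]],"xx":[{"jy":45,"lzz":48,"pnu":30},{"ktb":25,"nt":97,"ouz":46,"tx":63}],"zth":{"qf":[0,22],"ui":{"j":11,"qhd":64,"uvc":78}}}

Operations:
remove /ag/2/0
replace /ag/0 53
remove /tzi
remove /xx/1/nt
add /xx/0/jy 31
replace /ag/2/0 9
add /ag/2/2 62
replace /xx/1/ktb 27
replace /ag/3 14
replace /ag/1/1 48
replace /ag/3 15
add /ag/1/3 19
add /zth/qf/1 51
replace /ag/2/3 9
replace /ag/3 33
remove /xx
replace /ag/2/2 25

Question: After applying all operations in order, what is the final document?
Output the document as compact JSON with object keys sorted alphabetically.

After op 1 (remove /ag/2/0): {"ag":[[69,42,76,19],[47,34,57,21],[51,16,84,69],{"mma":0,"o":24}],"tzi":[{"ddk":48,"zr":4},[73,67,36,48]],"xx":[{"jy":45,"lzz":48,"pnu":30},{"ktb":25,"nt":97,"ouz":46,"tx":63}],"zth":{"qf":[0,22],"ui":{"j":11,"qhd":64,"uvc":78}}}
After op 2 (replace /ag/0 53): {"ag":[53,[47,34,57,21],[51,16,84,69],{"mma":0,"o":24}],"tzi":[{"ddk":48,"zr":4},[73,67,36,48]],"xx":[{"jy":45,"lzz":48,"pnu":30},{"ktb":25,"nt":97,"ouz":46,"tx":63}],"zth":{"qf":[0,22],"ui":{"j":11,"qhd":64,"uvc":78}}}
After op 3 (remove /tzi): {"ag":[53,[47,34,57,21],[51,16,84,69],{"mma":0,"o":24}],"xx":[{"jy":45,"lzz":48,"pnu":30},{"ktb":25,"nt":97,"ouz":46,"tx":63}],"zth":{"qf":[0,22],"ui":{"j":11,"qhd":64,"uvc":78}}}
After op 4 (remove /xx/1/nt): {"ag":[53,[47,34,57,21],[51,16,84,69],{"mma":0,"o":24}],"xx":[{"jy":45,"lzz":48,"pnu":30},{"ktb":25,"ouz":46,"tx":63}],"zth":{"qf":[0,22],"ui":{"j":11,"qhd":64,"uvc":78}}}
After op 5 (add /xx/0/jy 31): {"ag":[53,[47,34,57,21],[51,16,84,69],{"mma":0,"o":24}],"xx":[{"jy":31,"lzz":48,"pnu":30},{"ktb":25,"ouz":46,"tx":63}],"zth":{"qf":[0,22],"ui":{"j":11,"qhd":64,"uvc":78}}}
After op 6 (replace /ag/2/0 9): {"ag":[53,[47,34,57,21],[9,16,84,69],{"mma":0,"o":24}],"xx":[{"jy":31,"lzz":48,"pnu":30},{"ktb":25,"ouz":46,"tx":63}],"zth":{"qf":[0,22],"ui":{"j":11,"qhd":64,"uvc":78}}}
After op 7 (add /ag/2/2 62): {"ag":[53,[47,34,57,21],[9,16,62,84,69],{"mma":0,"o":24}],"xx":[{"jy":31,"lzz":48,"pnu":30},{"ktb":25,"ouz":46,"tx":63}],"zth":{"qf":[0,22],"ui":{"j":11,"qhd":64,"uvc":78}}}
After op 8 (replace /xx/1/ktb 27): {"ag":[53,[47,34,57,21],[9,16,62,84,69],{"mma":0,"o":24}],"xx":[{"jy":31,"lzz":48,"pnu":30},{"ktb":27,"ouz":46,"tx":63}],"zth":{"qf":[0,22],"ui":{"j":11,"qhd":64,"uvc":78}}}
After op 9 (replace /ag/3 14): {"ag":[53,[47,34,57,21],[9,16,62,84,69],14],"xx":[{"jy":31,"lzz":48,"pnu":30},{"ktb":27,"ouz":46,"tx":63}],"zth":{"qf":[0,22],"ui":{"j":11,"qhd":64,"uvc":78}}}
After op 10 (replace /ag/1/1 48): {"ag":[53,[47,48,57,21],[9,16,62,84,69],14],"xx":[{"jy":31,"lzz":48,"pnu":30},{"ktb":27,"ouz":46,"tx":63}],"zth":{"qf":[0,22],"ui":{"j":11,"qhd":64,"uvc":78}}}
After op 11 (replace /ag/3 15): {"ag":[53,[47,48,57,21],[9,16,62,84,69],15],"xx":[{"jy":31,"lzz":48,"pnu":30},{"ktb":27,"ouz":46,"tx":63}],"zth":{"qf":[0,22],"ui":{"j":11,"qhd":64,"uvc":78}}}
After op 12 (add /ag/1/3 19): {"ag":[53,[47,48,57,19,21],[9,16,62,84,69],15],"xx":[{"jy":31,"lzz":48,"pnu":30},{"ktb":27,"ouz":46,"tx":63}],"zth":{"qf":[0,22],"ui":{"j":11,"qhd":64,"uvc":78}}}
After op 13 (add /zth/qf/1 51): {"ag":[53,[47,48,57,19,21],[9,16,62,84,69],15],"xx":[{"jy":31,"lzz":48,"pnu":30},{"ktb":27,"ouz":46,"tx":63}],"zth":{"qf":[0,51,22],"ui":{"j":11,"qhd":64,"uvc":78}}}
After op 14 (replace /ag/2/3 9): {"ag":[53,[47,48,57,19,21],[9,16,62,9,69],15],"xx":[{"jy":31,"lzz":48,"pnu":30},{"ktb":27,"ouz":46,"tx":63}],"zth":{"qf":[0,51,22],"ui":{"j":11,"qhd":64,"uvc":78}}}
After op 15 (replace /ag/3 33): {"ag":[53,[47,48,57,19,21],[9,16,62,9,69],33],"xx":[{"jy":31,"lzz":48,"pnu":30},{"ktb":27,"ouz":46,"tx":63}],"zth":{"qf":[0,51,22],"ui":{"j":11,"qhd":64,"uvc":78}}}
After op 16 (remove /xx): {"ag":[53,[47,48,57,19,21],[9,16,62,9,69],33],"zth":{"qf":[0,51,22],"ui":{"j":11,"qhd":64,"uvc":78}}}
After op 17 (replace /ag/2/2 25): {"ag":[53,[47,48,57,19,21],[9,16,25,9,69],33],"zth":{"qf":[0,51,22],"ui":{"j":11,"qhd":64,"uvc":78}}}

Answer: {"ag":[53,[47,48,57,19,21],[9,16,25,9,69],33],"zth":{"qf":[0,51,22],"ui":{"j":11,"qhd":64,"uvc":78}}}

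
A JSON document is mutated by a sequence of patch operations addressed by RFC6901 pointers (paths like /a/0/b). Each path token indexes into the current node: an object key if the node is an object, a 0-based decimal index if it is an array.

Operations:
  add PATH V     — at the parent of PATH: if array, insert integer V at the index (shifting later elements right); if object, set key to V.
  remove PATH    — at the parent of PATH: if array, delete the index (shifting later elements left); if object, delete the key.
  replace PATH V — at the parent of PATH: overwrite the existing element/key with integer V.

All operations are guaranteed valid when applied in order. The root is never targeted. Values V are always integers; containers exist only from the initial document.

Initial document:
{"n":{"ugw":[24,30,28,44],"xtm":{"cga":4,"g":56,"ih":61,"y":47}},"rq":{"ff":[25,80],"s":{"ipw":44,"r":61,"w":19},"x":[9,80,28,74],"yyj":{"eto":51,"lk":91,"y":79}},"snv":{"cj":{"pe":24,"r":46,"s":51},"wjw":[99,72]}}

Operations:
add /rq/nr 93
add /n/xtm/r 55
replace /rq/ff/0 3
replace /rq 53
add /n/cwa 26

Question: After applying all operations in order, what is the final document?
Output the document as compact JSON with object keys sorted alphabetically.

Answer: {"n":{"cwa":26,"ugw":[24,30,28,44],"xtm":{"cga":4,"g":56,"ih":61,"r":55,"y":47}},"rq":53,"snv":{"cj":{"pe":24,"r":46,"s":51},"wjw":[99,72]}}

Derivation:
After op 1 (add /rq/nr 93): {"n":{"ugw":[24,30,28,44],"xtm":{"cga":4,"g":56,"ih":61,"y":47}},"rq":{"ff":[25,80],"nr":93,"s":{"ipw":44,"r":61,"w":19},"x":[9,80,28,74],"yyj":{"eto":51,"lk":91,"y":79}},"snv":{"cj":{"pe":24,"r":46,"s":51},"wjw":[99,72]}}
After op 2 (add /n/xtm/r 55): {"n":{"ugw":[24,30,28,44],"xtm":{"cga":4,"g":56,"ih":61,"r":55,"y":47}},"rq":{"ff":[25,80],"nr":93,"s":{"ipw":44,"r":61,"w":19},"x":[9,80,28,74],"yyj":{"eto":51,"lk":91,"y":79}},"snv":{"cj":{"pe":24,"r":46,"s":51},"wjw":[99,72]}}
After op 3 (replace /rq/ff/0 3): {"n":{"ugw":[24,30,28,44],"xtm":{"cga":4,"g":56,"ih":61,"r":55,"y":47}},"rq":{"ff":[3,80],"nr":93,"s":{"ipw":44,"r":61,"w":19},"x":[9,80,28,74],"yyj":{"eto":51,"lk":91,"y":79}},"snv":{"cj":{"pe":24,"r":46,"s":51},"wjw":[99,72]}}
After op 4 (replace /rq 53): {"n":{"ugw":[24,30,28,44],"xtm":{"cga":4,"g":56,"ih":61,"r":55,"y":47}},"rq":53,"snv":{"cj":{"pe":24,"r":46,"s":51},"wjw":[99,72]}}
After op 5 (add /n/cwa 26): {"n":{"cwa":26,"ugw":[24,30,28,44],"xtm":{"cga":4,"g":56,"ih":61,"r":55,"y":47}},"rq":53,"snv":{"cj":{"pe":24,"r":46,"s":51},"wjw":[99,72]}}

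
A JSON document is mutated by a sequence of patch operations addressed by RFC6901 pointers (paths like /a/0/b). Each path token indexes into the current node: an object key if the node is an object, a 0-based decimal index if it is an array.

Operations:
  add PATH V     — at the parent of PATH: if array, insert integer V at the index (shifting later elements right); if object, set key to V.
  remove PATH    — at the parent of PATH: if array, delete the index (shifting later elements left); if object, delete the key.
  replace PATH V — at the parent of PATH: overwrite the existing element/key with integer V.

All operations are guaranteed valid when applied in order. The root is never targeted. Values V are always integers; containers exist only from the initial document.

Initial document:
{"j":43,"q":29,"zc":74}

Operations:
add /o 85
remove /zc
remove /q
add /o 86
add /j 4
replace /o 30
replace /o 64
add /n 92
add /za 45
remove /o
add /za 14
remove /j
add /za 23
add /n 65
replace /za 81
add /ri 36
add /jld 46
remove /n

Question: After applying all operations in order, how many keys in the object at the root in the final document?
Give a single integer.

Answer: 3

Derivation:
After op 1 (add /o 85): {"j":43,"o":85,"q":29,"zc":74}
After op 2 (remove /zc): {"j":43,"o":85,"q":29}
After op 3 (remove /q): {"j":43,"o":85}
After op 4 (add /o 86): {"j":43,"o":86}
After op 5 (add /j 4): {"j":4,"o":86}
After op 6 (replace /o 30): {"j":4,"o":30}
After op 7 (replace /o 64): {"j":4,"o":64}
After op 8 (add /n 92): {"j":4,"n":92,"o":64}
After op 9 (add /za 45): {"j":4,"n":92,"o":64,"za":45}
After op 10 (remove /o): {"j":4,"n":92,"za":45}
After op 11 (add /za 14): {"j":4,"n":92,"za":14}
After op 12 (remove /j): {"n":92,"za":14}
After op 13 (add /za 23): {"n":92,"za":23}
After op 14 (add /n 65): {"n":65,"za":23}
After op 15 (replace /za 81): {"n":65,"za":81}
After op 16 (add /ri 36): {"n":65,"ri":36,"za":81}
After op 17 (add /jld 46): {"jld":46,"n":65,"ri":36,"za":81}
After op 18 (remove /n): {"jld":46,"ri":36,"za":81}
Size at the root: 3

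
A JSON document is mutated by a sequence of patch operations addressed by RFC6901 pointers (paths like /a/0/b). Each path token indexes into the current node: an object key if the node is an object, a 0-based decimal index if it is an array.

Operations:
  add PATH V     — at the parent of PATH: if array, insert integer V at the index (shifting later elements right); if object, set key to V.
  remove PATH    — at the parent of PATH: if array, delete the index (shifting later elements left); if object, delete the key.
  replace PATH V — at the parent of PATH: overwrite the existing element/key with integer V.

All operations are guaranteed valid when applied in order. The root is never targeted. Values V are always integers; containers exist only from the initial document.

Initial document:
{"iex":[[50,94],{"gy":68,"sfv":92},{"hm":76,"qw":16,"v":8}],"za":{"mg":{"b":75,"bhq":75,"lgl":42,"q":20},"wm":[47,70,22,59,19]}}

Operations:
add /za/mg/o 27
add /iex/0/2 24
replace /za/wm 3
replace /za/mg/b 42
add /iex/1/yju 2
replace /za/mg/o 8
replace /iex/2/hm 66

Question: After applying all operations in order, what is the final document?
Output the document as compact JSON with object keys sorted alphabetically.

Answer: {"iex":[[50,94,24],{"gy":68,"sfv":92,"yju":2},{"hm":66,"qw":16,"v":8}],"za":{"mg":{"b":42,"bhq":75,"lgl":42,"o":8,"q":20},"wm":3}}

Derivation:
After op 1 (add /za/mg/o 27): {"iex":[[50,94],{"gy":68,"sfv":92},{"hm":76,"qw":16,"v":8}],"za":{"mg":{"b":75,"bhq":75,"lgl":42,"o":27,"q":20},"wm":[47,70,22,59,19]}}
After op 2 (add /iex/0/2 24): {"iex":[[50,94,24],{"gy":68,"sfv":92},{"hm":76,"qw":16,"v":8}],"za":{"mg":{"b":75,"bhq":75,"lgl":42,"o":27,"q":20},"wm":[47,70,22,59,19]}}
After op 3 (replace /za/wm 3): {"iex":[[50,94,24],{"gy":68,"sfv":92},{"hm":76,"qw":16,"v":8}],"za":{"mg":{"b":75,"bhq":75,"lgl":42,"o":27,"q":20},"wm":3}}
After op 4 (replace /za/mg/b 42): {"iex":[[50,94,24],{"gy":68,"sfv":92},{"hm":76,"qw":16,"v":8}],"za":{"mg":{"b":42,"bhq":75,"lgl":42,"o":27,"q":20},"wm":3}}
After op 5 (add /iex/1/yju 2): {"iex":[[50,94,24],{"gy":68,"sfv":92,"yju":2},{"hm":76,"qw":16,"v":8}],"za":{"mg":{"b":42,"bhq":75,"lgl":42,"o":27,"q":20},"wm":3}}
After op 6 (replace /za/mg/o 8): {"iex":[[50,94,24],{"gy":68,"sfv":92,"yju":2},{"hm":76,"qw":16,"v":8}],"za":{"mg":{"b":42,"bhq":75,"lgl":42,"o":8,"q":20},"wm":3}}
After op 7 (replace /iex/2/hm 66): {"iex":[[50,94,24],{"gy":68,"sfv":92,"yju":2},{"hm":66,"qw":16,"v":8}],"za":{"mg":{"b":42,"bhq":75,"lgl":42,"o":8,"q":20},"wm":3}}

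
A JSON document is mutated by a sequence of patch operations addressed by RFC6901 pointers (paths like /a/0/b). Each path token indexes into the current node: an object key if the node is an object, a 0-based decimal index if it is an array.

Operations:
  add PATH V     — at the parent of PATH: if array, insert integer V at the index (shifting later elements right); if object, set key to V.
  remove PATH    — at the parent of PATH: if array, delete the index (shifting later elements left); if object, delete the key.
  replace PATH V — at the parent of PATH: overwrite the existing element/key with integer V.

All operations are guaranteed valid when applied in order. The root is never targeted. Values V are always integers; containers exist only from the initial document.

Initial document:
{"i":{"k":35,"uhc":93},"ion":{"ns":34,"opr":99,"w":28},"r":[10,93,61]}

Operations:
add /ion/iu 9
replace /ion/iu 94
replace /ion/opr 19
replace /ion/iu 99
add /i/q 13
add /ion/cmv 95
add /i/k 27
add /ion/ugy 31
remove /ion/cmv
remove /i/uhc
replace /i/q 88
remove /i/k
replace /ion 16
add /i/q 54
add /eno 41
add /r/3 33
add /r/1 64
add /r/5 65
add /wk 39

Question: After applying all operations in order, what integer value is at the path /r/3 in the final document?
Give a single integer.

After op 1 (add /ion/iu 9): {"i":{"k":35,"uhc":93},"ion":{"iu":9,"ns":34,"opr":99,"w":28},"r":[10,93,61]}
After op 2 (replace /ion/iu 94): {"i":{"k":35,"uhc":93},"ion":{"iu":94,"ns":34,"opr":99,"w":28},"r":[10,93,61]}
After op 3 (replace /ion/opr 19): {"i":{"k":35,"uhc":93},"ion":{"iu":94,"ns":34,"opr":19,"w":28},"r":[10,93,61]}
After op 4 (replace /ion/iu 99): {"i":{"k":35,"uhc":93},"ion":{"iu":99,"ns":34,"opr":19,"w":28},"r":[10,93,61]}
After op 5 (add /i/q 13): {"i":{"k":35,"q":13,"uhc":93},"ion":{"iu":99,"ns":34,"opr":19,"w":28},"r":[10,93,61]}
After op 6 (add /ion/cmv 95): {"i":{"k":35,"q":13,"uhc":93},"ion":{"cmv":95,"iu":99,"ns":34,"opr":19,"w":28},"r":[10,93,61]}
After op 7 (add /i/k 27): {"i":{"k":27,"q":13,"uhc":93},"ion":{"cmv":95,"iu":99,"ns":34,"opr":19,"w":28},"r":[10,93,61]}
After op 8 (add /ion/ugy 31): {"i":{"k":27,"q":13,"uhc":93},"ion":{"cmv":95,"iu":99,"ns":34,"opr":19,"ugy":31,"w":28},"r":[10,93,61]}
After op 9 (remove /ion/cmv): {"i":{"k":27,"q":13,"uhc":93},"ion":{"iu":99,"ns":34,"opr":19,"ugy":31,"w":28},"r":[10,93,61]}
After op 10 (remove /i/uhc): {"i":{"k":27,"q":13},"ion":{"iu":99,"ns":34,"opr":19,"ugy":31,"w":28},"r":[10,93,61]}
After op 11 (replace /i/q 88): {"i":{"k":27,"q":88},"ion":{"iu":99,"ns":34,"opr":19,"ugy":31,"w":28},"r":[10,93,61]}
After op 12 (remove /i/k): {"i":{"q":88},"ion":{"iu":99,"ns":34,"opr":19,"ugy":31,"w":28},"r":[10,93,61]}
After op 13 (replace /ion 16): {"i":{"q":88},"ion":16,"r":[10,93,61]}
After op 14 (add /i/q 54): {"i":{"q":54},"ion":16,"r":[10,93,61]}
After op 15 (add /eno 41): {"eno":41,"i":{"q":54},"ion":16,"r":[10,93,61]}
After op 16 (add /r/3 33): {"eno":41,"i":{"q":54},"ion":16,"r":[10,93,61,33]}
After op 17 (add /r/1 64): {"eno":41,"i":{"q":54},"ion":16,"r":[10,64,93,61,33]}
After op 18 (add /r/5 65): {"eno":41,"i":{"q":54},"ion":16,"r":[10,64,93,61,33,65]}
After op 19 (add /wk 39): {"eno":41,"i":{"q":54},"ion":16,"r":[10,64,93,61,33,65],"wk":39}
Value at /r/3: 61

Answer: 61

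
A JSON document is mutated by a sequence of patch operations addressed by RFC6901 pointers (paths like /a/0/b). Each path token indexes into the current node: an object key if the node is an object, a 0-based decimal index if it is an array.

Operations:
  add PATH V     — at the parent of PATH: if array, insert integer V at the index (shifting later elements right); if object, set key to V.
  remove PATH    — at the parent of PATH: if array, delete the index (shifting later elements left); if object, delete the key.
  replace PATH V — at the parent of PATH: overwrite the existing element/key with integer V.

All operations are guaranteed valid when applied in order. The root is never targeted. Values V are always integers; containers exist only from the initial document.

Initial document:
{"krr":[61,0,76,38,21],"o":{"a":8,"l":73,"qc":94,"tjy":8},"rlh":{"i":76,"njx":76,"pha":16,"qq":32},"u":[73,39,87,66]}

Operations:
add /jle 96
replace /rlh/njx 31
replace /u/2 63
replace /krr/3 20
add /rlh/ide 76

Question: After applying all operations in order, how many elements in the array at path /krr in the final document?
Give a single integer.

After op 1 (add /jle 96): {"jle":96,"krr":[61,0,76,38,21],"o":{"a":8,"l":73,"qc":94,"tjy":8},"rlh":{"i":76,"njx":76,"pha":16,"qq":32},"u":[73,39,87,66]}
After op 2 (replace /rlh/njx 31): {"jle":96,"krr":[61,0,76,38,21],"o":{"a":8,"l":73,"qc":94,"tjy":8},"rlh":{"i":76,"njx":31,"pha":16,"qq":32},"u":[73,39,87,66]}
After op 3 (replace /u/2 63): {"jle":96,"krr":[61,0,76,38,21],"o":{"a":8,"l":73,"qc":94,"tjy":8},"rlh":{"i":76,"njx":31,"pha":16,"qq":32},"u":[73,39,63,66]}
After op 4 (replace /krr/3 20): {"jle":96,"krr":[61,0,76,20,21],"o":{"a":8,"l":73,"qc":94,"tjy":8},"rlh":{"i":76,"njx":31,"pha":16,"qq":32},"u":[73,39,63,66]}
After op 5 (add /rlh/ide 76): {"jle":96,"krr":[61,0,76,20,21],"o":{"a":8,"l":73,"qc":94,"tjy":8},"rlh":{"i":76,"ide":76,"njx":31,"pha":16,"qq":32},"u":[73,39,63,66]}
Size at path /krr: 5

Answer: 5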